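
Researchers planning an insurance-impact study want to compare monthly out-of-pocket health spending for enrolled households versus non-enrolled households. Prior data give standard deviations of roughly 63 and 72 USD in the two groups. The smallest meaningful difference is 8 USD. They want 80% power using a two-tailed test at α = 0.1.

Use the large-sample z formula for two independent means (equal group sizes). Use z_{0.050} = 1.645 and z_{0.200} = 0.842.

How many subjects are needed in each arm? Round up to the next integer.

n = (z_{α/2} + z_β)² · (σ₁² + σ₂²) / δ²
  = (1.645 + 0.842)² · (63² + 72² = 9153) / 8²
  = 6.1852 · 9153 / 64
  = 884.58
Round up → n = 885 per group.

n = 885 per group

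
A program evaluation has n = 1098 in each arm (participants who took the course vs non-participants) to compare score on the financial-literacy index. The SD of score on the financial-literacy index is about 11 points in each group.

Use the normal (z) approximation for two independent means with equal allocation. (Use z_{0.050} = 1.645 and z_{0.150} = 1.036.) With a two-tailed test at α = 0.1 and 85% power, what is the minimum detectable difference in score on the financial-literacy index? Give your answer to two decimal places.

δ = (z_{α/2} + z_β) · √((σ₁²+σ₂²)/n)
  = (1.645 + 1.036) · √(242/1098)
  = 2.681 · √0.2204
  = 2.681 · 0.4695
  = 1.2586

Minimum detectable difference ≈ 1.26 points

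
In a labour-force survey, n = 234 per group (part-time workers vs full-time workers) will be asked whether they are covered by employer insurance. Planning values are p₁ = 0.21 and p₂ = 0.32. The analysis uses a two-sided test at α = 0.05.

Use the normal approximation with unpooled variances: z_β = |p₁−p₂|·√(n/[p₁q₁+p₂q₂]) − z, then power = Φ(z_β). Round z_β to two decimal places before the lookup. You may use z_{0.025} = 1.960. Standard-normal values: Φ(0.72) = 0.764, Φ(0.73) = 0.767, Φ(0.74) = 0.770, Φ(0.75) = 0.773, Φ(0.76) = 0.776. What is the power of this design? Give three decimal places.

Power ≈ 0.776

z_β = |p₁−p₂|·√(n/[p₁q₁+p₂q₂]) − z_{α/2}
    = 0.11 · √(234/0.3835) − 1.960
    = 0.11 · 24.7016 − 1.960
    = 2.7172 − 1.960 = 0.7572 → 0.76
Power = Φ(0.76) = 0.776.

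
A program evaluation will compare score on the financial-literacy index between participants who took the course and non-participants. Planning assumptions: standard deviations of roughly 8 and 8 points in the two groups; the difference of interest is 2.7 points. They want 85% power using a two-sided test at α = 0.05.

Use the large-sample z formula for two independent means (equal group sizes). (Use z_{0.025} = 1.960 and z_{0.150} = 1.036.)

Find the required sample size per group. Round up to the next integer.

n = 158 per group

n = (z_{α/2} + z_β)² · (σ₁² + σ₂²) / δ²
  = (1.960 + 1.036)² · (8² + 8² = 128) / 2.7²
  = 8.9760 · 128 / 7.29
  = 157.60
Round up → n = 158 per group.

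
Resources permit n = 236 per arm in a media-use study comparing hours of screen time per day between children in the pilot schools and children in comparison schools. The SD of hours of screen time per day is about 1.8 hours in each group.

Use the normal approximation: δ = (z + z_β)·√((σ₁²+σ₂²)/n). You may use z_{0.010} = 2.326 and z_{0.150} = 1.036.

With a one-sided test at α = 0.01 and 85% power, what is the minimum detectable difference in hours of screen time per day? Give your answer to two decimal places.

Minimum detectable difference ≈ 0.56 hours

δ = (z_α + z_β) · √((σ₁²+σ₂²)/n)
  = (2.326 + 1.036) · √(6.48/236)
  = 3.362 · √0.02746
  = 3.362 · 0.1657
  = 0.5571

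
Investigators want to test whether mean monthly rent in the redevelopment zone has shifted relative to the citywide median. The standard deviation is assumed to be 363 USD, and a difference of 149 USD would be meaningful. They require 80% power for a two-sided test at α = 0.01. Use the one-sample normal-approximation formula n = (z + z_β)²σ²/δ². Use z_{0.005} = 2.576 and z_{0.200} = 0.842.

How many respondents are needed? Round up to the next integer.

n = 70

n = (z_{α/2} + z_β)² · σ² / δ²
  = (2.576 + 0.842)² · 363² / 149²
  = 11.6827 · 131769 / 22201
  = 69.34
Round up → n = 70.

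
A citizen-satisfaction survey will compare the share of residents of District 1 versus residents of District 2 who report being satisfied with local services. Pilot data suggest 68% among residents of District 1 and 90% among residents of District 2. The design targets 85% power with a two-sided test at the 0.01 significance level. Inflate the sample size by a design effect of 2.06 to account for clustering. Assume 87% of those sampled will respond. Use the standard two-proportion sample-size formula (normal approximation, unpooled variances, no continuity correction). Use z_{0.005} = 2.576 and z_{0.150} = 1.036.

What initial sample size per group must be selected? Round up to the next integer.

n = 197 per group

n = (z_{α/2} + z_β)² · [p₁(1−p₁) + p₂(1−p₂)] / (p₁ − p₂)²
  = (2.576 + 1.036)² · (0.68·0.32 + 0.90·0.10) / (-0.22)²
  = (3.612)² · (0.2176 + 0.0900) / 0.0484
  = 13.0465 · 0.3076 / 0.0484
  = 82.92
Design effect: 2.06 × 82.92 = 170.81.
Adjust for 87% response: 170.81 / 0.87 = 196.33.
Round up → n = 197 per group.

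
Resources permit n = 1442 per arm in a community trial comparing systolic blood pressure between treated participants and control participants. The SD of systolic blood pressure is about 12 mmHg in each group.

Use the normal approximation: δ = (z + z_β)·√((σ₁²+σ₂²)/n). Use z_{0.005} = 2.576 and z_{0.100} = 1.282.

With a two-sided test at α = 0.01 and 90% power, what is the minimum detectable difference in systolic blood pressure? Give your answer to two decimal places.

Minimum detectable difference ≈ 1.72 mmHg

δ = (z_{α/2} + z_β) · √((σ₁²+σ₂²)/n)
  = (2.576 + 1.282) · √(288/1442)
  = 3.858 · √0.19972
  = 3.858 · 0.4469
  = 1.7242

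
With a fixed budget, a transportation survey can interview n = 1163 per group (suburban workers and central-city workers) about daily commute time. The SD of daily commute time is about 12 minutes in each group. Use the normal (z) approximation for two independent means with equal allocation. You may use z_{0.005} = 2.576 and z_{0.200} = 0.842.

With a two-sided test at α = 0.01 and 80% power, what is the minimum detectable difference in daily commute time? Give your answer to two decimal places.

δ = (z_{α/2} + z_β) · √((σ₁²+σ₂²)/n)
  = (2.576 + 0.842) · √(288/1163)
  = 3.418 · √0.24764
  = 3.418 · 0.4976
  = 1.7009

Minimum detectable difference ≈ 1.70 minutes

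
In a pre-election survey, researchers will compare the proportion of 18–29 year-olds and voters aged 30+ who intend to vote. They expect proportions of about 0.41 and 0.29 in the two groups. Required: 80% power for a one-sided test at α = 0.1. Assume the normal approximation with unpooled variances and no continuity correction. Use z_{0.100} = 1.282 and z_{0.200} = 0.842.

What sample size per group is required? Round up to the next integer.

n = 141 per group

n = (z_α + z_β)² · [p₁(1−p₁) + p₂(1−p₂)] / (p₁ − p₂)²
  = (1.282 + 0.842)² · (0.41·0.59 + 0.29·0.71) / (0.12)²
  = (2.124)² · (0.2419 + 0.2059) / 0.0144
  = 4.5114 · 0.4478 / 0.0144
  = 140.29
Round up → n = 141 per group.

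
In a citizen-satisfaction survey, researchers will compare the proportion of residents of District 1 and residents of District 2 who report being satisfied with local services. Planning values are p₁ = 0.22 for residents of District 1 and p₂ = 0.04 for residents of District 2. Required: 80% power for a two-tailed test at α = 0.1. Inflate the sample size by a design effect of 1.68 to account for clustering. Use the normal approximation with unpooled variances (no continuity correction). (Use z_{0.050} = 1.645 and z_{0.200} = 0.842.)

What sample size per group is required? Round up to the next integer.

n = (z_{α/2} + z_β)² · [p₁(1−p₁) + p₂(1−p₂)] / (p₁ − p₂)²
  = (1.645 + 0.842)² · (0.22·0.78 + 0.04·0.96) / (0.18)²
  = (2.487)² · (0.1716 + 0.0384) / 0.0324
  = 6.1852 · 0.2100 / 0.0324
  = 40.09
Design effect: 1.68 × 40.09 = 67.35.
Round up → n = 68 per group.

n = 68 per group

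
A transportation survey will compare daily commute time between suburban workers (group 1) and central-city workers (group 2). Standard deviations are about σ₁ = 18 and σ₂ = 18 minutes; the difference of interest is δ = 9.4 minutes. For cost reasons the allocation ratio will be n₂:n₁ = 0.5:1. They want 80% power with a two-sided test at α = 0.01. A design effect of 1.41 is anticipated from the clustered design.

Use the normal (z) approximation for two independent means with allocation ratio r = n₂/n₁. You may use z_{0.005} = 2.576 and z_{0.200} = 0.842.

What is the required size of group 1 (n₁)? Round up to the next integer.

n₁ = 182

n₁ = (z_{α/2} + z_β)² · (σ₁² + σ₂²/r) / δ²
   = (2.576 + 0.842)² · (18² + 18²/0.5) / 9.4²
   = 11.6827 · (324 + 648) / 88.36
   = 11.6827 · 972 / 88.36
   = 128.52
Design effect: 1.41 × 128.52 = 181.21.
Round up → n₁ = 182; n₂ = r·n₁ = 0.5 × 182 = 91.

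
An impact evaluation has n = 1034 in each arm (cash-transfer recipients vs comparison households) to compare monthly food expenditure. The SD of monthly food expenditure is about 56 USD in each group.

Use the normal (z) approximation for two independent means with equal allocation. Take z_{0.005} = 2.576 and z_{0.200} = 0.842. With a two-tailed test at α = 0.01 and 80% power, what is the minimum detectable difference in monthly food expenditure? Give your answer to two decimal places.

δ = (z_{α/2} + z_β) · √((σ₁²+σ₂²)/n)
  = (2.576 + 0.842) · √(6272/1034)
  = 3.418 · √6.0658
  = 3.418 · 2.4629
  = 8.4181

Minimum detectable difference ≈ 8.42 USD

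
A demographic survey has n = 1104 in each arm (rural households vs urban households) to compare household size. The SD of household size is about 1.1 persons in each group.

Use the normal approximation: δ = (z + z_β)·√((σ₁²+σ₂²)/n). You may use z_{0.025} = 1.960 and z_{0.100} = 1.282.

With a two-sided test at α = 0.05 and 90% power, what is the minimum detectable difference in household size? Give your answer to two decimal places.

Minimum detectable difference ≈ 0.15 persons

δ = (z_{α/2} + z_β) · √((σ₁²+σ₂²)/n)
  = (1.960 + 1.282) · √(2.42/1104)
  = 3.242 · √0.00219
  = 3.242 · 0.0468
  = 0.1518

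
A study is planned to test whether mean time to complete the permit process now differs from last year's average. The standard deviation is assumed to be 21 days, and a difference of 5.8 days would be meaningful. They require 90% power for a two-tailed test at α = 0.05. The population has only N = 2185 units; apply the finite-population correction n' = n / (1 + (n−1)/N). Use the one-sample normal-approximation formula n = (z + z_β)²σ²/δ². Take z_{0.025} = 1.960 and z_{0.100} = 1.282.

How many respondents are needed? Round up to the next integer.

n = 130

n = (z_{α/2} + z_β)² · σ² / δ²
  = (1.960 + 1.282)² · 21² / 5.8²
  = 10.5106 · 441 / 33.64
  = 137.79
Finite-population correction (N = 2185): 137.79 / (1 + (137.79 − 1)/2185) = 129.67.
Round up → n = 130.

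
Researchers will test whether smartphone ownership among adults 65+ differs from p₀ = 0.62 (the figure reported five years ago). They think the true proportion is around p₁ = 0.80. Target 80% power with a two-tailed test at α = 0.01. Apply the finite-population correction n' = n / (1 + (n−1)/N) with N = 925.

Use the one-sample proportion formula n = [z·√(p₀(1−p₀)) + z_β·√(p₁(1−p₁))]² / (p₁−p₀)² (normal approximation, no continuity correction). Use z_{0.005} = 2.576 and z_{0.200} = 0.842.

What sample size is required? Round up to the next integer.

n = [z_{α/2}·√(p₀q₀) + z_β·√(p₁q₁)]² / (p₁ − p₀)²
  = [2.576·√(0.62·0.38) + 0.842·√(0.80·0.20)]² / (0.18)²
  = [2.576·0.4854 + 0.842·0.4000]² / 0.0324
  = [1.5872]² / 0.0324
  = 77.75
Finite-population correction (N = 925): 77.75 / (1 + (77.75 − 1)/925) = 71.79.
Round up → n = 72.

n = 72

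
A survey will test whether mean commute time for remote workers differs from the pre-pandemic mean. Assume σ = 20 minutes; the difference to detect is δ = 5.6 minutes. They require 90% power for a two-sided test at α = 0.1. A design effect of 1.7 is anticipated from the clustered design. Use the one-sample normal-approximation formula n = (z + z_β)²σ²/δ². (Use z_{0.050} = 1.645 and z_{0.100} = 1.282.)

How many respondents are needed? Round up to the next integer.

n = 186

n = (z_{α/2} + z_β)² · σ² / δ²
  = (1.645 + 1.282)² · 20² / 5.6²
  = 8.5673 · 400 / 31.36
  = 109.28
Design effect: 1.7 × 109.28 = 185.77.
Round up → n = 186.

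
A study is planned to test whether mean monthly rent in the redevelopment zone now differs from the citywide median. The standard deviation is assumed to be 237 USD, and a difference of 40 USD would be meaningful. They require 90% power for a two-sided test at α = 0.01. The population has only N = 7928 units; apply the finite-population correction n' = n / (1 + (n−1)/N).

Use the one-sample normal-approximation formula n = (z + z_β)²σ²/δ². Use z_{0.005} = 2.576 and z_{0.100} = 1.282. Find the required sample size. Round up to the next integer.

n = (z_{α/2} + z_β)² · σ² / δ²
  = (2.576 + 1.282)² · 237² / 40²
  = 14.8842 · 56169 / 1600
  = 522.52
Finite-population correction (N = 7928): 522.52 / (1 + (522.52 − 1)/7928) = 490.27.
Round up → n = 491.

n = 491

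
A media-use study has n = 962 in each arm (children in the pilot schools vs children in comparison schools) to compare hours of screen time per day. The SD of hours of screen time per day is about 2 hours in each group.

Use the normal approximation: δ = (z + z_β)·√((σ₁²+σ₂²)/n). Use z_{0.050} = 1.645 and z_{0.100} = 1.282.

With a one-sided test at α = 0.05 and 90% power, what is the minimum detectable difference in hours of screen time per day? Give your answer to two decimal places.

δ = (z_α + z_β) · √((σ₁²+σ₂²)/n)
  = (1.645 + 1.282) · √(8/962)
  = 2.927 · √0.00832
  = 2.927 · 0.0912
  = 0.2669

Minimum detectable difference ≈ 0.27 hours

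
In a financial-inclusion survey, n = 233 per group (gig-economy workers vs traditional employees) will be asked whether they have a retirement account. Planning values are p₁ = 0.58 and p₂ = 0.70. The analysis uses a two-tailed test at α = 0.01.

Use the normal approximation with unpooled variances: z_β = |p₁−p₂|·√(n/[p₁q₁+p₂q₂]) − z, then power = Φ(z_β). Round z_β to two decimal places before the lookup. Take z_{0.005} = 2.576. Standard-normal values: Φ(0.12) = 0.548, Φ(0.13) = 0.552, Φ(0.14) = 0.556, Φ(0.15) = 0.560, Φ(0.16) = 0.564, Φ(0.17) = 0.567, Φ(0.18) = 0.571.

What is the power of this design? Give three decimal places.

z_β = |p₁−p₂|·√(n/[p₁q₁+p₂q₂]) − z_{α/2}
    = 0.12 · √(233/0.4536) − 2.576
    = 0.12 · 22.6643 − 2.576
    = 2.7197 − 2.576 = 0.1437 → 0.14
Power = Φ(0.14) = 0.556.

Power ≈ 0.556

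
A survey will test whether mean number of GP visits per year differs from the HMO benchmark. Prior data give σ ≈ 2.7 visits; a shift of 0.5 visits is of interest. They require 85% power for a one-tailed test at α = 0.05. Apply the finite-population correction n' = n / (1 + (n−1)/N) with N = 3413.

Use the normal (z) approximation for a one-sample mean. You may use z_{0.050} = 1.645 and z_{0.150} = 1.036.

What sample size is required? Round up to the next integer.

n = 198

n = (z_α + z_β)² · σ² / δ²
  = (1.645 + 1.036)² · 2.7² / 0.5²
  = 7.1878 · 7.29 / 0.25
  = 209.60
Finite-population correction (N = 3413): 209.60 / (1 + (209.60 − 1)/3413) = 197.52.
Round up → n = 198.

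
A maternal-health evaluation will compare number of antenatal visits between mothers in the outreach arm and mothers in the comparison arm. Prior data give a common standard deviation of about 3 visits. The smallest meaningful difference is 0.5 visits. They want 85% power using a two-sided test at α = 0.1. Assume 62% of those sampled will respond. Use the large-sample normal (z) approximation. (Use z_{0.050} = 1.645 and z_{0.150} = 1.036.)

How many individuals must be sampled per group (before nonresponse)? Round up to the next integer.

n = 835 per group

n = (z_{α/2} + z_β)² · (σ₁² + σ₂²) / δ²
  = (1.645 + 1.036)² · (2·3² = 18) / 0.5²
  = 7.1878 · 18 / 0.25
  = 517.52
Adjust for 62% response: 517.52 / 0.62 = 834.71.
Round up → n = 835 per group.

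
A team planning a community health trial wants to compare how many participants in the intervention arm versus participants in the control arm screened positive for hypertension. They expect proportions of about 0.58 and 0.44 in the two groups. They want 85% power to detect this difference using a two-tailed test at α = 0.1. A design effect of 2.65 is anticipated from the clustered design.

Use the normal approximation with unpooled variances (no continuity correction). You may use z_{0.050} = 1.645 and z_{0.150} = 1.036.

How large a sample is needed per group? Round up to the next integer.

n = 477 per group

n = (z_{α/2} + z_β)² · [p₁(1−p₁) + p₂(1−p₂)] / (p₁ − p₂)²
  = (1.645 + 1.036)² · (0.58·0.42 + 0.44·0.56) / (0.14)²
  = (2.681)² · (0.2436 + 0.2464) / 0.0196
  = 7.1878 · 0.4900 / 0.0196
  = 179.69
Design effect: 2.65 × 179.69 = 476.19.
Round up → n = 477 per group.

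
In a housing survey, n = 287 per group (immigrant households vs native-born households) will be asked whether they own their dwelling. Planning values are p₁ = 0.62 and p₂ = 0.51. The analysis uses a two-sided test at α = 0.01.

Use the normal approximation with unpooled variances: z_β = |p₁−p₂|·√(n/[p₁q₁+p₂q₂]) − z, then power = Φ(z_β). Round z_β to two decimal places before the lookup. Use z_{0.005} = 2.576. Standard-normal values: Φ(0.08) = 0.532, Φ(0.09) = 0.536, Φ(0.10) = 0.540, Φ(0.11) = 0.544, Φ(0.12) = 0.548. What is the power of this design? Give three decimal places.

z_β = |p₁−p₂|·√(n/[p₁q₁+p₂q₂]) − z_{α/2}
    = 0.11 · √(287/0.4855) − 2.576
    = 0.11 · 24.3134 − 2.576
    = 2.6745 − 2.576 = 0.0985 → 0.10
Power = Φ(0.10) = 0.540.

Power ≈ 0.540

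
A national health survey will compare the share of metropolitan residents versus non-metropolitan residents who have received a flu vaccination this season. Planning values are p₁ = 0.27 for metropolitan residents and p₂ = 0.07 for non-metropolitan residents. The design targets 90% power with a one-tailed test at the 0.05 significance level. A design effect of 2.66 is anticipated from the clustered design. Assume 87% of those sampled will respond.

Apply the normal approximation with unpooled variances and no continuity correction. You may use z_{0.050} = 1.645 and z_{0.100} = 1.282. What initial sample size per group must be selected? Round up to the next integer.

n = 172 per group

n = (z_α + z_β)² · [p₁(1−p₁) + p₂(1−p₂)] / (p₁ − p₂)²
  = (1.645 + 1.282)² · (0.27·0.73 + 0.07·0.93) / (0.20)²
  = (2.927)² · (0.1971 + 0.0651) / 0.0400
  = 8.5673 · 0.2622 / 0.0400
  = 56.16
Design effect: 2.66 × 56.16 = 149.38.
Adjust for 87% response: 149.38 / 0.87 = 171.70.
Round up → n = 172 per group.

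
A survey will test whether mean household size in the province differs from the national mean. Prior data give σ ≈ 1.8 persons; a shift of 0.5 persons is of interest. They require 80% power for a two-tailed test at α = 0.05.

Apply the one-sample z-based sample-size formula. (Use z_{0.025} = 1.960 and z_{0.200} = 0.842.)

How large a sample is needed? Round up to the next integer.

n = (z_{α/2} + z_β)² · σ² / δ²
  = (1.960 + 0.842)² · 1.8² / 0.5²
  = 7.8512 · 3.24 / 0.25
  = 101.75
Round up → n = 102.

n = 102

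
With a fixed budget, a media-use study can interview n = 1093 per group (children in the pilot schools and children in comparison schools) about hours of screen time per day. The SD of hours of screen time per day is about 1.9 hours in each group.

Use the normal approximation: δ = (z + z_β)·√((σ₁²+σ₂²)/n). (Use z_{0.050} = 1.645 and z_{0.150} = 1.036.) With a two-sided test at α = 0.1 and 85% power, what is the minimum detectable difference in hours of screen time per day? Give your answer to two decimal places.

δ = (z_{α/2} + z_β) · √((σ₁²+σ₂²)/n)
  = (1.645 + 1.036) · √(7.22/1093)
  = 2.681 · √0.00661
  = 2.681 · 0.0813
  = 0.2179

Minimum detectable difference ≈ 0.22 hours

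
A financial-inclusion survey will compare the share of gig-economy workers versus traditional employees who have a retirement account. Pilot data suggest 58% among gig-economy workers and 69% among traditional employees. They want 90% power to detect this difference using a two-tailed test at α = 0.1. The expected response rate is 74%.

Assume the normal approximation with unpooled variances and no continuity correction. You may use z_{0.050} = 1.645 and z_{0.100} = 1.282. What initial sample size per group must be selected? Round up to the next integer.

n = 438 per group

n = (z_{α/2} + z_β)² · [p₁(1−p₁) + p₂(1−p₂)] / (p₁ − p₂)²
  = (1.645 + 1.282)² · (0.58·0.42 + 0.69·0.31) / (-0.11)²
  = (2.927)² · (0.2436 + 0.2139) / 0.0121
  = 8.5673 · 0.4575 / 0.0121
  = 323.93
Adjust for 74% response: 323.93 / 0.74 = 437.74.
Round up → n = 438 per group.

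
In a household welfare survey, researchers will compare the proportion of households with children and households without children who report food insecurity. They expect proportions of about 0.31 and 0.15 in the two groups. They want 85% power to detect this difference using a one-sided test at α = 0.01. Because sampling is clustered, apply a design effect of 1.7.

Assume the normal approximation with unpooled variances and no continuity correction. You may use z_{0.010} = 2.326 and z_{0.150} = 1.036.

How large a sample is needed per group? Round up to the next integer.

n = 257 per group

n = (z_α + z_β)² · [p₁(1−p₁) + p₂(1−p₂)] / (p₁ − p₂)²
  = (2.326 + 1.036)² · (0.31·0.69 + 0.15·0.85) / (0.16)²
  = (3.362)² · (0.2139 + 0.1275) / 0.0256
  = 11.3030 · 0.3414 / 0.0256
  = 150.74
Design effect: 1.7 × 150.74 = 256.25.
Round up → n = 257 per group.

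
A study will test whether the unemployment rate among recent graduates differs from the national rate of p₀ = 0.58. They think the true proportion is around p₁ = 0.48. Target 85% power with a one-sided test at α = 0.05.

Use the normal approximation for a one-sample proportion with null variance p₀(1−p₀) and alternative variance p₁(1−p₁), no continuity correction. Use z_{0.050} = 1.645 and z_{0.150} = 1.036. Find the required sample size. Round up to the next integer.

n = [z_α·√(p₀q₀) + z_β·√(p₁q₁)]² / (p₁ − p₀)²
  = [1.645·√(0.58·0.42) + 1.036·√(0.48·0.52)]² / (-0.10)²
  = [1.645·0.4936 + 1.036·0.4996]² / 0.0100
  = [1.3295]² / 0.0100
  = 176.75
Round up → n = 177.

n = 177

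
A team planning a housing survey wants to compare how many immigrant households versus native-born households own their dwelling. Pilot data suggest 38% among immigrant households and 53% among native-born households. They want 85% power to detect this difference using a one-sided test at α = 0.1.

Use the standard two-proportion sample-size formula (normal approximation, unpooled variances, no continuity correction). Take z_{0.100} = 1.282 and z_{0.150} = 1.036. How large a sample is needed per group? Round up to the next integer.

n = (z_α + z_β)² · [p₁(1−p₁) + p₂(1−p₂)] / (p₁ − p₂)²
  = (1.282 + 1.036)² · (0.38·0.62 + 0.53·0.47) / (-0.15)²
  = (2.318)² · (0.2356 + 0.2491) / 0.0225
  = 5.3731 · 0.4847 / 0.0225
  = 115.75
Round up → n = 116 per group.

n = 116 per group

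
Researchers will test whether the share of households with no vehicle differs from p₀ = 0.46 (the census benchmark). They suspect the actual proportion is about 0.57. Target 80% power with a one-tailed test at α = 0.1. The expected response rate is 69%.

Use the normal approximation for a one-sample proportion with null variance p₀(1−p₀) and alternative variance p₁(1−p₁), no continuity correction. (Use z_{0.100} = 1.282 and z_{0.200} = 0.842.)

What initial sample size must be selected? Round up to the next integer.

n = 134

n = [z_α·√(p₀q₀) + z_β·√(p₁q₁)]² / (p₁ − p₀)²
  = [1.282·√(0.46·0.54) + 0.842·√(0.57·0.43)]² / (0.11)²
  = [1.282·0.4984 + 0.842·0.4951]² / 0.0121
  = [1.0558]² / 0.0121
  = 92.12
Adjust for 69% response: 92.12 / 0.69 = 133.51.
Round up → n = 134.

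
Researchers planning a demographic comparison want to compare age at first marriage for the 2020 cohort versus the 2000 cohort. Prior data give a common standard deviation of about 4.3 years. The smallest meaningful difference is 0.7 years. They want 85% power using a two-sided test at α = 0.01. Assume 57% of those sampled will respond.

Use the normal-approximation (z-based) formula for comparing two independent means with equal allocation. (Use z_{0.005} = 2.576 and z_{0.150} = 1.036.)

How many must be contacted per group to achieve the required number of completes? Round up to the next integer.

n = 1728 per group

n = (z_{α/2} + z_β)² · (σ₁² + σ₂²) / δ²
  = (2.576 + 1.036)² · (2·4.3² = 36.98) / 0.7²
  = 13.0465 · 36.98 / 0.49
  = 984.61
Adjust for 57% response: 984.61 / 0.57 = 1727.39.
Round up → n = 1728 per group.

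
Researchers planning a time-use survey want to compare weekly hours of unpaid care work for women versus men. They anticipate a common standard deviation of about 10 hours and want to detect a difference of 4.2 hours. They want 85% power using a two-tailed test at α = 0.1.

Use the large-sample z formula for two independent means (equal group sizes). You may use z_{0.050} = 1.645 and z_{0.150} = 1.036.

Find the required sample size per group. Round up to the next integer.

n = 82 per group

n = (z_{α/2} + z_β)² · (σ₁² + σ₂²) / δ²
  = (1.645 + 1.036)² · (2·10² = 200) / 4.2²
  = 7.1878 · 200 / 17.64
  = 81.49
Round up → n = 82 per group.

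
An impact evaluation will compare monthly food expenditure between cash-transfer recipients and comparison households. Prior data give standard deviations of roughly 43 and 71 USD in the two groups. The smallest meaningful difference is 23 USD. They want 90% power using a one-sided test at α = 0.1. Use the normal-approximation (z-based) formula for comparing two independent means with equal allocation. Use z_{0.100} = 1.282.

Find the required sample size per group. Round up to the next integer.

n = 86 per group

n = (z_α + z_β)² · (σ₁² + σ₂²) / δ²
  = (1.282 + 1.282)² · (43² + 71² = 6890) / 23²
  = 6.5741 · 6890 / 529
  = 85.62
Round up → n = 86 per group.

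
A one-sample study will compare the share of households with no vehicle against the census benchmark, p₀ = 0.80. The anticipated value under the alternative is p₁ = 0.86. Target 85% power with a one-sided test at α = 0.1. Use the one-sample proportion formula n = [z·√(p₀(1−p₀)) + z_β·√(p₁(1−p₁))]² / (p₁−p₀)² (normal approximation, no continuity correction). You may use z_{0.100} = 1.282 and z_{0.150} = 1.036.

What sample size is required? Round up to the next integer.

n = 212

n = [z_α·√(p₀q₀) + z_β·√(p₁q₁)]² / (p₁ − p₀)²
  = [1.282·√(0.80·0.20) + 1.036·√(0.86·0.14)]² / (0.06)²
  = [1.282·0.4000 + 1.036·0.3470]² / 0.0036
  = [0.8723]² / 0.0036
  = 211.35
Round up → n = 212.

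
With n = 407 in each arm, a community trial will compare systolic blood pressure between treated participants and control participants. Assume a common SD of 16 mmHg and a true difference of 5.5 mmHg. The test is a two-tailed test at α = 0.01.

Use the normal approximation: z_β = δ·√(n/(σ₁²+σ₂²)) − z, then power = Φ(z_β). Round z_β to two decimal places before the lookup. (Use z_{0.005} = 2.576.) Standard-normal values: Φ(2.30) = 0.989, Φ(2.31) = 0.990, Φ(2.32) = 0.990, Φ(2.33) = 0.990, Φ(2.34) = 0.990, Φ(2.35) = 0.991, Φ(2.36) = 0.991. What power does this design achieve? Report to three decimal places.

z_β = δ·√(n/(σ₁²+σ₂²)) − z_{α/2}
    = 5.5 · √(407/512) − 2.576
    = 5.5 · 0.89158 − 2.576
    = 4.9037 − 2.576 = 2.3277 → 2.33
Power = Φ(2.33) = 0.990.

Power ≈ 0.990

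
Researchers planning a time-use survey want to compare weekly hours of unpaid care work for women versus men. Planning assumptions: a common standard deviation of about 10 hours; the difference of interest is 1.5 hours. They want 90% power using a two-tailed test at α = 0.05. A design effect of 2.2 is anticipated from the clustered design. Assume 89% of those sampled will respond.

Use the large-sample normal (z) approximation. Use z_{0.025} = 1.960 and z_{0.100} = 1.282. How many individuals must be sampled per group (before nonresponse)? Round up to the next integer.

n = 2310 per group

n = (z_{α/2} + z_β)² · (σ₁² + σ₂²) / δ²
  = (1.960 + 1.282)² · (2·10² = 200) / 1.5²
  = 10.5106 · 200 / 2.25
  = 934.27
Design effect: 2.2 × 934.27 = 2055.40.
Adjust for 89% response: 2055.40 / 0.89 = 2309.44.
Round up → n = 2310 per group.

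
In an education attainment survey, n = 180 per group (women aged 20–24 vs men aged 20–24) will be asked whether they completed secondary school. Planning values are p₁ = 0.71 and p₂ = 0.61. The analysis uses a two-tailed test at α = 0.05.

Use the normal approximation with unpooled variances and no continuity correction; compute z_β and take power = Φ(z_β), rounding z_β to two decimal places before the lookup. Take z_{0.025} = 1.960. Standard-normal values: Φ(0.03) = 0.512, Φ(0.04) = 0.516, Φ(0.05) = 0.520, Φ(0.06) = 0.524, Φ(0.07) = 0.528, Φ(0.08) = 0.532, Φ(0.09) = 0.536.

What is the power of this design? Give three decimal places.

Power ≈ 0.520

z_β = |p₁−p₂|·√(n/[p₁q₁+p₂q₂]) − z_{α/2}
    = 0.10 · √(180/0.4438) − 1.960
    = 0.10 · 20.1392 − 1.960
    = 2.0139 − 1.960 = 0.0539 → 0.05
Power = Φ(0.05) = 0.520.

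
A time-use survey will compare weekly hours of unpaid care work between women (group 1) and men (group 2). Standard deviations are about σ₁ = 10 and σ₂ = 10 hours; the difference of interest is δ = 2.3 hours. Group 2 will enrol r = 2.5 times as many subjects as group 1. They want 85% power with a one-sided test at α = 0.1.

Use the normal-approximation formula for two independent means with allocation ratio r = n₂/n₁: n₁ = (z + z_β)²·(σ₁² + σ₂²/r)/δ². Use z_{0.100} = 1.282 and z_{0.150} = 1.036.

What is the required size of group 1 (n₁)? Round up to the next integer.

n₁ = 143

n₁ = (z_α + z_β)² · (σ₁² + σ₂²/r) / δ²
   = (1.282 + 1.036)² · (10² + 10²/2.5) / 2.3²
   = 5.3731 · (100 + 40) / 5.29
   = 5.3731 · 140 / 5.29
   = 142.20
Round up → n₁ = 143; n₂ = r·n₁ = 2.5 × 143 = 358.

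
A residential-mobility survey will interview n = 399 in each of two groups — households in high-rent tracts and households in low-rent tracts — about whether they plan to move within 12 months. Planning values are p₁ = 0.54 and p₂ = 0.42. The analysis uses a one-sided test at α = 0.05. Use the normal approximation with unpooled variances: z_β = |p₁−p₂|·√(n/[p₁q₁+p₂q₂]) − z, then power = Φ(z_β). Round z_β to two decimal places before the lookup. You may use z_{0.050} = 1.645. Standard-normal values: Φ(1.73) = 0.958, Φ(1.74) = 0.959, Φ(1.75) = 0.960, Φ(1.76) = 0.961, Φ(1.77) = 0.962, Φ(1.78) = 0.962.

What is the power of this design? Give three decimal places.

Power ≈ 0.962

z_β = |p₁−p₂|·√(n/[p₁q₁+p₂q₂]) − z_α
    = 0.12 · √(399/0.4920) − 1.645
    = 0.12 · 28.4776 − 1.645
    = 3.4173 − 1.645 = 1.7723 → 1.77
Power = Φ(1.77) = 0.962.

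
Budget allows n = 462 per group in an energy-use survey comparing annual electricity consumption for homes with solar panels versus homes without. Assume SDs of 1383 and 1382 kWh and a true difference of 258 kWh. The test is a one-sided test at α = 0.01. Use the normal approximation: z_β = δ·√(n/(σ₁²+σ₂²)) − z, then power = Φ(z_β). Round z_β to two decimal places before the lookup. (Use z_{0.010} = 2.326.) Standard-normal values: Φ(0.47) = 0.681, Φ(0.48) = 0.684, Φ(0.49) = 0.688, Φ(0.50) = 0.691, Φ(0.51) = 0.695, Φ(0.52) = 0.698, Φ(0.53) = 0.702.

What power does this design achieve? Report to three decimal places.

Power ≈ 0.695

z_β = δ·√(n/(σ₁²+σ₂²)) − z_α
    = 258 · √(462/3822613) − 2.326
    = 258 · 0.01099 − 2.326
    = 2.8364 − 2.326 = 0.5104 → 0.51
Power = Φ(0.51) = 0.695.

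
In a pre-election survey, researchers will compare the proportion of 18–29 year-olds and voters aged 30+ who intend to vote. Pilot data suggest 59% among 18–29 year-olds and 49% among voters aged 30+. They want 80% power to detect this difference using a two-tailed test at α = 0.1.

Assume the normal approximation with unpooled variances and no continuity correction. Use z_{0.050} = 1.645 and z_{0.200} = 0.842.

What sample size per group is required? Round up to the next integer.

n = 305 per group

n = (z_{α/2} + z_β)² · [p₁(1−p₁) + p₂(1−p₂)] / (p₁ − p₂)²
  = (1.645 + 0.842)² · (0.59·0.41 + 0.49·0.51) / (0.10)²
  = (2.487)² · (0.2419 + 0.2499) / 0.0100
  = 6.1852 · 0.4918 / 0.0100
  = 304.19
Round up → n = 305 per group.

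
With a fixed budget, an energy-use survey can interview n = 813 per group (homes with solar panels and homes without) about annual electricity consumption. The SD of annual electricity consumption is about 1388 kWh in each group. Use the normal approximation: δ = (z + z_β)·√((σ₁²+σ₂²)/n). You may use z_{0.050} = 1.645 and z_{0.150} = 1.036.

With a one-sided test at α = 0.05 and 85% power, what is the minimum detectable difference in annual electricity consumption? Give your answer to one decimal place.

Minimum detectable difference ≈ 184.6 kWh

δ = (z_α + z_β) · √((σ₁²+σ₂²)/n)
  = (1.645 + 1.036) · √(3853088/813)
  = 2.681 · √4739.3
  = 2.681 · 68.8429
  = 184.5678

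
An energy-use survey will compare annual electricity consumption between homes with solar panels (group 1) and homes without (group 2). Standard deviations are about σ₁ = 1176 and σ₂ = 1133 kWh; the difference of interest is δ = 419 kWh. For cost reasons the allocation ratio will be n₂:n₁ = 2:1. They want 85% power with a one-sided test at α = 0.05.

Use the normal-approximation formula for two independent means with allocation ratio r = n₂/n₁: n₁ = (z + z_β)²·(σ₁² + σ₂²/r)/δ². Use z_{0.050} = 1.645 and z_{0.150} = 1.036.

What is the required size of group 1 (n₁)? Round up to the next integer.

n₁ = 83

n₁ = (z_α + z_β)² · (σ₁² + σ₂²/r) / δ²
   = (1.645 + 1.036)² · (1176² + 1133²/2) / 419²
   = 7.1878 · (1382976 + 641844.5) / 175561
   = 7.1878 · 2024820.5 / 175561
   = 82.90
Round up → n₁ = 83; n₂ = r·n₁ = 2 × 83 = 166.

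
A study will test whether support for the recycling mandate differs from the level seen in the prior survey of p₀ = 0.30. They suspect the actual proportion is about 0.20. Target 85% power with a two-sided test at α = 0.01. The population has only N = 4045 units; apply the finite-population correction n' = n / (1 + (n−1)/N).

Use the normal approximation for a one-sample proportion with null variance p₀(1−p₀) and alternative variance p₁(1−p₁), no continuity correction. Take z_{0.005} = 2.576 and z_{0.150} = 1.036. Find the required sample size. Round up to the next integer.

n = [z_{α/2}·√(p₀q₀) + z_β·√(p₁q₁)]² / (p₁ − p₀)²
  = [2.576·√(0.30·0.70) + 1.036·√(0.20·0.80)]² / (-0.10)²
  = [2.576·0.4583 + 1.036·0.4000]² / 0.0100
  = [1.5949]² / 0.0100
  = 254.36
Finite-population correction (N = 4045): 254.36 / (1 + (254.36 − 1)/4045) = 239.37.
Round up → n = 240.

n = 240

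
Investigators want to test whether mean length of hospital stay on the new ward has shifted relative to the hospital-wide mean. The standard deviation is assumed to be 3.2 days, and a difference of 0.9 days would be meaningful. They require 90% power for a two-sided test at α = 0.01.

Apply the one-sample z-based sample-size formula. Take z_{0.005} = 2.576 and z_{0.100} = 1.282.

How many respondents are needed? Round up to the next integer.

n = 189

n = (z_{α/2} + z_β)² · σ² / δ²
  = (2.576 + 1.282)² · 3.2² / 0.9²
  = 14.8842 · 10.24 / 0.81
  = 188.17
Round up → n = 189.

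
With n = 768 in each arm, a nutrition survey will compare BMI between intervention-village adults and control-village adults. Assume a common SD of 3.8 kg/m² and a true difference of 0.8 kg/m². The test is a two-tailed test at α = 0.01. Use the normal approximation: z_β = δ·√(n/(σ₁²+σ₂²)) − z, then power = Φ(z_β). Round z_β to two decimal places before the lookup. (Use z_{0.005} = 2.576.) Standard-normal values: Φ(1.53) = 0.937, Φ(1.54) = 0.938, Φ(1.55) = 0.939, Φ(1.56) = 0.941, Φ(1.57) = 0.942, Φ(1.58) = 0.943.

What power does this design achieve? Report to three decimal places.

z_β = δ·√(n/(σ₁²+σ₂²)) − z_{α/2}
    = 0.8 · √(768/28.88) − 2.576
    = 0.8 · 5.15682 − 2.576
    = 4.1255 − 2.576 = 1.5495 → 1.55
Power = Φ(1.55) = 0.939.

Power ≈ 0.939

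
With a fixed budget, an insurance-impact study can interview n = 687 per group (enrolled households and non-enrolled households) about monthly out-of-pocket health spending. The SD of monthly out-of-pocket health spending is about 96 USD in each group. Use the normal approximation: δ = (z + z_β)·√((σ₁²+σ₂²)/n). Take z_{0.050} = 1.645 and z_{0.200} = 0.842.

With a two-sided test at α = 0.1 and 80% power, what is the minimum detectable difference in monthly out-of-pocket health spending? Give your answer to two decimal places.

δ = (z_{α/2} + z_β) · √((σ₁²+σ₂²)/n)
  = (1.645 + 0.842) · √(18432/687)
  = 2.487 · √26.8297
  = 2.487 · 5.1797
  = 12.8820

Minimum detectable difference ≈ 12.88 USD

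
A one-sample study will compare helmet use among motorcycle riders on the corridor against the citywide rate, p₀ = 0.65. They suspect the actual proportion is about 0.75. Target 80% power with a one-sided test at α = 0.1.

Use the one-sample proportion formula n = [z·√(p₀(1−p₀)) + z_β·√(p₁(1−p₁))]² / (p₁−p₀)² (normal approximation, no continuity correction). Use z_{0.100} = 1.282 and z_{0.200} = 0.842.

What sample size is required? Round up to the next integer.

n = [z_α·√(p₀q₀) + z_β·√(p₁q₁)]² / (p₁ − p₀)²
  = [1.282·√(0.65·0.35) + 0.842·√(0.75·0.25)]² / (0.10)²
  = [1.282·0.4770 + 0.842·0.4330]² / 0.0100
  = [0.9761]² / 0.0100
  = 95.27
Round up → n = 96.

n = 96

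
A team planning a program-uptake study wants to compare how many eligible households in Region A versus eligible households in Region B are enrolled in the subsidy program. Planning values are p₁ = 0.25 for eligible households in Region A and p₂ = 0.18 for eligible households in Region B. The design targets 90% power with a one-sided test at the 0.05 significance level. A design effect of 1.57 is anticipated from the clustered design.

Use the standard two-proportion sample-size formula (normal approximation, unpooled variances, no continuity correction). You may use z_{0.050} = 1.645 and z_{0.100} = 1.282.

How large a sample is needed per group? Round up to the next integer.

n = 920 per group

n = (z_α + z_β)² · [p₁(1−p₁) + p₂(1−p₂)] / (p₁ − p₂)²
  = (1.645 + 1.282)² · (0.25·0.75 + 0.18·0.82) / (0.07)²
  = (2.927)² · (0.1875 + 0.1476) / 0.0049
  = 8.5673 · 0.3351 / 0.0049
  = 585.90
Design effect: 1.57 × 585.90 = 919.86.
Round up → n = 920 per group.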